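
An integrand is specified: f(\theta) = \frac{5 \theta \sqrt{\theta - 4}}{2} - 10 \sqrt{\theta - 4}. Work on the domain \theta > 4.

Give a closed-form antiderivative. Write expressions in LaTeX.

An antiderivative is F(\theta) = \theta^{2} \sqrt{\theta - 4} - 8 \theta \sqrt{\theta - 4} + 16 \sqrt{\theta - 4}.

Integrate term by term and add the pieces.
Check: d/d\theta[\theta^{2} \sqrt{\theta - 4} - 8 \theta \sqrt{\theta - 4} + 16 \sqrt{\theta - 4}] = \frac{5 \theta^{2} - 40 \theta + 80}{2 \sqrt{\theta - 4}}, which equals f(\theta).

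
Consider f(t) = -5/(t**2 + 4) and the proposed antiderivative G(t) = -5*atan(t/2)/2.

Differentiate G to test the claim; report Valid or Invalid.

Valid: G'(t) = f(t).

d/dt[G] = -5/(t**2 + 4)
This equals f(t) exactly, so the claim holds.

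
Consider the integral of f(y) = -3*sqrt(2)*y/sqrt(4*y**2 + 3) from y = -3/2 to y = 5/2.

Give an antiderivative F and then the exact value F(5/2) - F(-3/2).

The substitution u = 2*y**2 + 3/2 works: f is exactly (dF/du)*(du/dy) for that inner function.
F(y) = -3*sqrt(2*y**2 + 3/2)/2 is an antiderivative of f.
Check: d/dy[-3*sqrt(2*y**2 + 3/2)/2] = -3*sqrt(2)*y/sqrt(4*y**2 + 3) = f(y).
F(5/2) = -3*sqrt(14)/2; F(-3/2) = -3*sqrt(6)/2.
Integral = F(5/2) - F(-3/2) = -3*sqrt(14)/2 + 3*sqrt(6)/2.

Antiderivative: F(y) = -3*sqrt(2*y**2 + 3/2)/2; value = -3*sqrt(14)/2 + 3*sqrt(6)/2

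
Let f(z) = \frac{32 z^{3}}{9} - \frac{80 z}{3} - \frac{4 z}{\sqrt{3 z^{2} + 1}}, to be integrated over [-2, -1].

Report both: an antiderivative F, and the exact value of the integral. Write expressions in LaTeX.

The integrand splits into summands that can be handled one at a time.
F(z) = \frac{8 z^{4}}{9} - \frac{40 z^{2}}{3} - \frac{4 \sqrt{3 z^{2} + 1}}{3} is an antiderivative of f.
Check: d/dz[\frac{8 z^{4}}{9} - \frac{40 z^{2}}{3} - \frac{4 \sqrt{3 z^{2} + 1}}{3}] = \frac{32 z^{3} \sqrt{3 z^{2} + 1} - 240 z \sqrt{3 z^{2} + 1} - 36 z}{9 \sqrt{3 z^{2} + 1}}, which equals f(z).
F(-1) = - \frac{136}{9}; F(-2) = - \frac{352}{9} - \frac{4 \sqrt{13}}{3}.
Integral = F(-1) - F(-2) = \frac{4 \sqrt{13}}{3} + 24.

Antiderivative: F(z) = \frac{8 z^{4}}{9} - \frac{40 z^{2}}{3} - \frac{4 \sqrt{3 z^{2} + 1}}{3}; value = \frac{4 \sqrt{13}}{3} + 24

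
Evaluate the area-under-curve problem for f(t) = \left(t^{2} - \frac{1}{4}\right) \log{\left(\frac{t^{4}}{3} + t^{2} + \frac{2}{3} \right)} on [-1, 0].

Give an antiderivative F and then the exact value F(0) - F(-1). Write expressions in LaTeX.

A first test for any F(t): its t-derivative must equal f(t) identically.
F(t) = \frac{12 t^{3} \log{\left(\frac{t^{4}}{3} + t^{2} + \frac{2}{3} \right)} - 16 t^{3} - 9 t \log{\left(\frac{t^{4}}{3} + t^{2} + \frac{2}{3} \right)} + 108 t - 42 \operatorname{atan}{\left(t \right)} - 66 \sqrt{2} \operatorname{atan}{\left(\frac{\sqrt{2} t}{2} \right)}}{36} is an antiderivative of f.
Check: d/dt[\frac{12 t^{3} \log{\left(\frac{t^{4}}{3} + t^{2} + \frac{2}{3} \right)} - 16 t^{3} - 9 t \log{\left(\frac{t^{4}}{3} + t^{2} + \frac{2}{3} \right)} + 108 t - 42 \operatorname{atan}{\left(t \right)} - 66 \sqrt{2} \operatorname{atan}{\left(\frac{\sqrt{2} t}{2} \right)}}{36}] = t^{2} \log{\left(\frac{t^{4}}{3} + t^{2} + \frac{2}{3} \right)} - \frac{\log{\left(\frac{t^{4}}{3} + t^{2} + \frac{2}{3} \right)}}{4}, which equals f(t).
F(0) = 0; F(-1) = - \frac{23}{9} - \frac{\log{\left(2 \right)}}{12} + \frac{7 \pi}{24} + \frac{11 \sqrt{2} \operatorname{atan}{\left(\frac{\sqrt{2}}{2} \right)}}{6}.
Integral = F(0) - F(-1) = - \frac{11 \sqrt{2} \operatorname{atan}{\left(\frac{\sqrt{2}}{2} \right)}}{6} - \frac{7 \pi}{24} + \frac{\log{\left(2 \right)}}{12} + \frac{23}{9}.

Antiderivative: F(t) = \frac{12 t^{3} \log{\left(\frac{t^{4}}{3} + t^{2} + \frac{2}{3} \right)} - 16 t^{3} - 9 t \log{\left(\frac{t^{4}}{3} + t^{2} + \frac{2}{3} \right)} + 108 t - 42 \operatorname{atan}{\left(t \right)} - 66 \sqrt{2} \operatorname{atan}{\left(\frac{\sqrt{2} t}{2} \right)}}{36}; value = - \frac{11 \sqrt{2} \operatorname{atan}{\left(\frac{\sqrt{2}}{2} \right)}}{6} - \frac{7 \pi}{24} + \frac{\log{\left(2 \right)}}{12} + \frac{23}{9}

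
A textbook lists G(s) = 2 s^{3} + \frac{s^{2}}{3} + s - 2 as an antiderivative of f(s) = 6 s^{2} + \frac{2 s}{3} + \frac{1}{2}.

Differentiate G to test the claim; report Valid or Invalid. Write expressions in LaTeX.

Invalid: d/ds[G] - f = \frac{1}{2}, which is not 0.

d/ds[G] = 6 s^{2} + \frac{2 s}{3} + 1
d/ds[G] - f(s) = \frac{1}{2} != 0.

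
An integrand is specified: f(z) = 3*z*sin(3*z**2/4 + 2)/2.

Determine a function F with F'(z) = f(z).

An antiderivative is F(z) = -cos(3*z**2/4 + 2).

f matches the chain-rule pattern g'(h)*h' with inner function h(z) = 3*z**2/4 + 2; substituting u = h(z) collapses the integral.
Check: d/dz[-cos(3*z**2/4 + 2)] = 3*z*sin(3*z**2/4 + 2)/2 = f(z).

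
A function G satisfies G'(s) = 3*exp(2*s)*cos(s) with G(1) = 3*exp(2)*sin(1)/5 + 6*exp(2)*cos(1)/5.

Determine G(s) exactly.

Since d/ds undoes antidifferentiation here, G(s) must give back the stated G'(s).
A general antiderivative is 3*exp(2*s)*sin(s)/5 + 6*exp(2*s)*cos(s)/5 + C.
The condition gives C = 3*exp(2)*sin(1)/5 + 6*exp(2)*cos(1)/5 - (3*exp(2)*sin(1)/5 + 6*exp(2)*cos(1)/5) = 0.
So G(s) = 3*(sin(s) + 2*cos(s))*exp(2*s)/5.
Check: d/ds[3*(sin(s) + 2*cos(s))*exp(2*s)/5] = 3*exp(2*s)*cos(s) = G'(s).

G(s) = 3*(sin(s) + 2*cos(s))*exp(2*s)/5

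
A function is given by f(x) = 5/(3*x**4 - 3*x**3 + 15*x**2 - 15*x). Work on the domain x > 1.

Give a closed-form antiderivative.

Factor the denominator (3*x*(x - 1)*(x**2 + 5)) and decompose: f = (x - 5)/(18*(x**2 + 5)) + 5/(18*(x - 1)) - 1/(3*x); each piece integrates to a log, atan, or power term.
Check: d/dx[(-12*log(x) + 10*log(x - 1) + log(x**2 + 5) - 2*sqrt(5)*atan(sqrt(5)*x/5))/36] = 5/(3*x**4 - 3*x**3 + 15*x**2 - 15*x) = f(x).

An antiderivative is F(x) = (-12*log(x) + 10*log(x - 1) + log(x**2 + 5) - 2*sqrt(5)*atan(sqrt(5)*x/5))/36.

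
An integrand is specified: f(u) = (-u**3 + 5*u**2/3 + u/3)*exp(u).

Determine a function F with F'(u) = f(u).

An antiderivative is F(u) = (-3*u**3 + 14*u**2 - 27*u + 27)*exp(u)/3.

f has the shape v'r + vr' for v = -u**3 + 14*u**2/3 - 9*u + 9 and r = exp(u) — it is the derivative of the product v*r.
Check: d/du[(-3*u**3 + 14*u**2 - 27*u + 27)*exp(u)/3] = -u**3*exp(u) + 5*u**2*exp(u)/3 + u*exp(u)/3, which equals f(u).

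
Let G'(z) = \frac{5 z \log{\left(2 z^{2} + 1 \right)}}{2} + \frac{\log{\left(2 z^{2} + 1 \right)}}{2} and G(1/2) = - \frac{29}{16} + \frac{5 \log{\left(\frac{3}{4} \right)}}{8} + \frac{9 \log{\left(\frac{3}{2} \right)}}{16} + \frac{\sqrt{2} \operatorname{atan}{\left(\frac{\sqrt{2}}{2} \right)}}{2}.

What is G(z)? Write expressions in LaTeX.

G(z) = \frac{5 z^{2} \log{\left(2 z^{2} + 1 \right)}}{4} - \frac{5 z^{2}}{4} + \frac{z \log{\left(2 z^{2} + 1 \right)}}{2} - z + \frac{5 \log{\left(z^{2} + \frac{1}{2} \right)}}{8} + \frac{\sqrt{2} \operatorname{atan}{\left(\sqrt{2} z \right)}}{2} - 1

The integrand splits into summands that can be handled one at a time.
A general antiderivative is - \frac{5 z^{2}}{4} - z + \left(\frac{5 z^{2}}{4} + \frac{z}{2}\right) \log{\left(2 z^{2} + 1 \right)} + \frac{5 \log{\left(z^{2} + \frac{1}{2} \right)}}{8} + \frac{\sqrt{2} \operatorname{atan}{\left(\sqrt{2} z \right)}}{2} + C.
The condition gives C = - \frac{29}{16} + \frac{5 \log{\left(\frac{3}{4} \right)}}{8} + \frac{9 \log{\left(\frac{3}{2} \right)}}{16} + \frac{\sqrt{2} \operatorname{atan}{\left(\frac{\sqrt{2}}{2} \right)}}{2} - (- \frac{13}{16} + \frac{5 \log{\left(\frac{3}{4} \right)}}{8} + \frac{9 \log{\left(\frac{3}{2} \right)}}{16} + \frac{\sqrt{2} \operatorname{atan}{\left(\frac{\sqrt{2}}{2} \right)}}{2}) = -1.
So G(z) = \frac{5 z^{2} \log{\left(2 z^{2} + 1 \right)}}{4} - \frac{5 z^{2}}{4} + \frac{z \log{\left(2 z^{2} + 1 \right)}}{2} - z + \frac{5 \log{\left(z^{2} + \frac{1}{2} \right)}}{8} + \frac{\sqrt{2} \operatorname{atan}{\left(\sqrt{2} z \right)}}{2} - 1.
Check: d/dz[\frac{5 z^{2} \log{\left(2 z^{2} + 1 \right)}}{4} - \frac{5 z^{2}}{4} + \frac{z \log{\left(2 z^{2} + 1 \right)}}{2} - z + \frac{5 \log{\left(z^{2} + \frac{1}{2} \right)}}{8} + \frac{\sqrt{2} \operatorname{atan}{\left(\sqrt{2} z \right)}}{2} - 1] = \frac{5 z \log{\left(2 z^{2} + 1 \right)}}{2} + \frac{\log{\left(2 z^{2} + 1 \right)}}{2} = G'(z).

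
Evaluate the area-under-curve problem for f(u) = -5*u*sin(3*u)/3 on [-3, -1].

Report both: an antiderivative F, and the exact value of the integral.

Antiderivative: F(u) = 5*u*cos(3*u)/9 - 5*sin(3*u)/27; value = 5*cos(9)/3 - 5*sin(9)/27 + 5*sin(3)/27 - 5*cos(3)/9

Any candidate F(u) must reproduce f(u) exactly when differentiated.
F(u) = 5*u*cos(3*u)/9 - 5*sin(3*u)/27 is an antiderivative of f.
Check: d/du[5*u*cos(3*u)/9 - 5*sin(3*u)/27] = -5*u*sin(3*u)/3 = f(u).
F(-1) = 5*sin(3)/27 - 5*cos(3)/9; F(-3) = 5*sin(9)/27 - 5*cos(9)/3.
Integral = F(-1) - F(-3) = 5*cos(9)/3 - 5*sin(9)/27 + 5*sin(3)/27 - 5*cos(3)/9.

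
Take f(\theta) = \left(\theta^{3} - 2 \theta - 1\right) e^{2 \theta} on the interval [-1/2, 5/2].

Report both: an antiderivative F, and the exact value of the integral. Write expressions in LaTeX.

Antiderivative: F(\theta) = \frac{\left(4 \theta^{3} - 6 \theta^{2} - 2 \theta - 3\right) e^{2 \theta}}{8}; value = \frac{1}{2 e} + \frac{17 e^{5}}{8}

Recognize the product-rule pattern: f = u'v + uv' with u = \frac{\theta^{3}}{2} - \frac{3 \theta^{2}}{4} - \frac{\theta}{4} - \frac{3}{8}, v = e^{2 \theta}, so integration by parts undoes it.
F(\theta) = \frac{\left(4 \theta^{3} - 6 \theta^{2} - 2 \theta - 3\right) e^{2 \theta}}{8} is an antiderivative of f.
Check: d/d\theta[\frac{\left(4 \theta^{3} - 6 \theta^{2} - 2 \theta - 3\right) e^{2 \theta}}{8}] = \theta^{3} e^{2 \theta} - 2 \theta e^{2 \theta} - e^{2 \theta}, which equals f(\theta).
F(5/2) = \frac{17 e^{5}}{8}; F(-1/2) = - \frac{1}{2 e}.
Integral = F(5/2) - F(-1/2) = \frac{1}{2 e} + \frac{17 e^{5}}{8}.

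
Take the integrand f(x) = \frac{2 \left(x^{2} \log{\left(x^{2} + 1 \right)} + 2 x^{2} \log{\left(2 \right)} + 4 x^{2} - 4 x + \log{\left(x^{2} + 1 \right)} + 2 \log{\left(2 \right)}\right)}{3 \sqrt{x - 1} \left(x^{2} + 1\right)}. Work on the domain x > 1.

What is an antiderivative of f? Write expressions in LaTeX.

f has the shape u'v + uv' for u = \frac{4 \sqrt{x - 1}}{3} and v = \log{\left(4 x^{2} + 4 \right)} — it is the derivative of the product u*v.
Check: d/dx[\frac{4 \sqrt{x - 1} \log{\left(4 x^{2} + 4 \right)}}{3}] = \frac{2 x^{2} \log{\left(x^{2} + 1 \right)} + 4 x^{2} \log{\left(2 \right)} + 8 x^{2} - 8 x + 2 \log{\left(x^{2} + 1 \right)} + 4 \log{\left(2 \right)}}{3 x^{2} \sqrt{x - 1} + 3 \sqrt{x - 1}}, which equals f(x).

An antiderivative is F(x) = \frac{4 \sqrt{x - 1} \log{\left(4 x^{2} + 4 \right)}}{3}.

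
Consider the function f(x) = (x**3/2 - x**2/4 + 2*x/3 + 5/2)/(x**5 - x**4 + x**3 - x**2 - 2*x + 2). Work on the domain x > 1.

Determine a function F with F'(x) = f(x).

The denominator factors as 12*(x - 1)**2*(x + 1)*(x**2 + 2); partial fractions split f into directly integrable pieces: (8*x + 11)/(27*(x**2 + 2)) + 13/(144*(x + 1)) - 167/(432*(x - 1)) + 41/(72*(x - 1)**2).
Check: d/dx[(-167*x*log(x - 1) + 39*x*log(x + 1) + 64*x*log(x**2 + 2) + 88*sqrt(2)*x*atan(sqrt(2)*x/2) + 167*log(x - 1) - 39*log(x + 1) - 64*log(x**2 + 2) - 88*sqrt(2)*atan(sqrt(2)*x/2) - 246)/(432*(x - 1))] = (6*x**3 - 3*x**2 + 8*x + 30)/(12*x**5 - 12*x**4 + 12*x**3 - 12*x**2 - 24*x + 24), which equals f(x).

An antiderivative is F(x) = (-167*x*log(x - 1) + 39*x*log(x + 1) + 64*x*log(x**2 + 2) + 88*sqrt(2)*x*atan(sqrt(2)*x/2) + 167*log(x - 1) - 39*log(x + 1) - 64*log(x**2 + 2) - 88*sqrt(2)*atan(sqrt(2)*x/2) - 246)/(432*(x - 1)).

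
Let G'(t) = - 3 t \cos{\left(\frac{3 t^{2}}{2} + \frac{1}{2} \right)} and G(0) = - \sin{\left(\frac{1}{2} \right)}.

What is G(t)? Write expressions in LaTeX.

G'(t) matches the chain-rule pattern g'(h)*h' with inner function h(t) = \frac{3 t^{2}}{2} + \frac{1}{2}; substituting u = h(t) collapses the integral.
A general antiderivative is - \sin{\left(\frac{3 t^{2}}{2} + \frac{1}{2} \right)} + C.
The condition gives C = - \sin{\left(\frac{1}{2} \right)} - (- \sin{\left(\frac{1}{2} \right)}) = 0.
So G(t) = - \sin{\left(\frac{3 t^{2}}{2} + \frac{1}{2} \right)}.
Check: d/dt[- \sin{\left(\frac{3 t^{2}}{2} + \frac{1}{2} \right)}] = - 3 t \cos{\left(\frac{3 t^{2}}{2} + \frac{1}{2} \right)} = G'(t).

G(t) = - \sin{\left(\frac{3 t^{2}}{2} + \frac{1}{2} \right)}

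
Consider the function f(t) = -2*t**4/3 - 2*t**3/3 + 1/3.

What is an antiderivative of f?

Integrate term by term and add the pieces.
Check: d/dt[t*(-4*t**4 - 5*t**3 + 10)/30] = -2*t**4/3 - 2*t**3/3 + 1/3 = f(t).

An antiderivative is F(t) = t*(-4*t**4 - 5*t**3 + 10)/30.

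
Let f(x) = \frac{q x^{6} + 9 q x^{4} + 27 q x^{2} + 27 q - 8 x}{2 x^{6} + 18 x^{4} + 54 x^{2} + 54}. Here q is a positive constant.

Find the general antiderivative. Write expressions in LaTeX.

Check any antiderivative F(x) by computing F'(x) and comparing it with f(x).
Check: d/dx[\frac{q x}{2} + \frac{2}{2 x^{4} + 12 x^{2} + 18}] = \frac{q x^{6} + 9 q x^{4} + 27 q x^{2} + 27 q - 8 x}{2 x^{6} + 18 x^{4} + 54 x^{2} + 54} = f(x).

F(x) = \frac{q x}{2} + \frac{2}{2 x^{4} + 12 x^{2} + 18} + C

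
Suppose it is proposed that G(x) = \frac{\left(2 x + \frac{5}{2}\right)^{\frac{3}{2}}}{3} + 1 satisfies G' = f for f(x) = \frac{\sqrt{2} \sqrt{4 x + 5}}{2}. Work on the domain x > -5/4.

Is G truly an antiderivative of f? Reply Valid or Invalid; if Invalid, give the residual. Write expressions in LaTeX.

d/dx[G] = \frac{\sqrt{2} \sqrt{4 x + 5}}{2}
This equals f(x) exactly, so the claim holds.

Valid - differentiating G returns exactly f.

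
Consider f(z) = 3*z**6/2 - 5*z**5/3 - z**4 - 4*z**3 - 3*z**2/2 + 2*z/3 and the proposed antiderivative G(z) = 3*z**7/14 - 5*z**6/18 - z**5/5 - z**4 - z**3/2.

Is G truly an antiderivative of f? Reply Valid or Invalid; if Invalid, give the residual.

Invalid: d/dz[G] - f = -2*z/3, which is not 0.

d/dz[G] = 3*z**6/2 - 5*z**5/3 - z**4 - 4*z**3 - 3*z**2/2
d/dz[G] - f(z) = -2*z/3 != 0.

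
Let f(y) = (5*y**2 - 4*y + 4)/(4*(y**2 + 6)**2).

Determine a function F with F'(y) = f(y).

A first test for any F(y): its y-derivative must equal f(y) identically.
Check: d/dy[-13*y/(24*y**2 + 144) + 17*sqrt(6)*atan(sqrt(6)*y/6)/144 + 12/(24*y**2 + 144)] = (5*y**2 - 4*y + 4)/(4*y**4 + 48*y**2 + 144), which equals f(y).

An antiderivative is F(y) = -13*y/(24*y**2 + 144) + 17*sqrt(6)*atan(sqrt(6)*y/6)/144 + 12/(24*y**2 + 144).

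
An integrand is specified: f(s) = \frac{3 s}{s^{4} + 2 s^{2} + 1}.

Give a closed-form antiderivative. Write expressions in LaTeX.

An antiderivative is F(s) = - \frac{3}{2 \left(s^{2} + 1\right)}.

f matches the chain-rule pattern g'(h)*h' with inner function h(s) = 2 s^{2} + 2; substituting u = h(s) collapses the integral.
Check: d/ds[- \frac{3}{2 \left(s^{2} + 1\right)}] = \frac{3 s}{s^{4} + 2 s^{2} + 1} = f(s).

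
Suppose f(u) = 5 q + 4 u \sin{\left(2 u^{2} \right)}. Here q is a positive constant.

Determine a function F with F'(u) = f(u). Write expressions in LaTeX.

An antiderivative is F(u) = 5 q u - \cos{\left(2 u^{2} \right)}.

Differentiate the proposed F(u) back; it has to land on f(u) exactly.
Check: d/du[5 q u - \cos{\left(2 u^{2} \right)}] = 5 q + 4 u \sin{\left(2 u^{2} \right)} = f(u).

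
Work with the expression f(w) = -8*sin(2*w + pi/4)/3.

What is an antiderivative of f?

An antiderivative is F(w) = 4*cos(2*w + pi/4)/3.

For F(w) to be correct the identity F'(w) - f(w) = 0 must hold.
Check: d/dw[4*cos(2*w + pi/4)/3] = -8*sin(2*w + pi/4)/3 = f(w).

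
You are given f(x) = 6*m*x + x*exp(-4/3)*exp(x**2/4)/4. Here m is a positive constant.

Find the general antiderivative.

F(x) = 3*m*x**2 + exp(-4/3)*exp(x**2/4)/2 + C

The integrand splits into summands that can be handled one at a time.
Check: d/dx[3*m*x**2 + exp(-4/3)*exp(x**2/4)/2] = (24*m*x*exp(4/3) + x*exp(x**2/4))*exp(-4/3)/4, which equals f(x).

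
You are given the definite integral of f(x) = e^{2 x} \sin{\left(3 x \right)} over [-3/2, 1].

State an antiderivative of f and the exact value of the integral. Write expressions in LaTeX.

Recover f(x) by differentiating a candidate F(x); any mismatch rules it out.
F(x) = \frac{\left(2 \sin{\left(3 x \right)} - 3 \cos{\left(3 x \right)}\right) e^{2 x}}{13} is an antiderivative of f.
Check: d/dx[\frac{\left(2 \sin{\left(3 x \right)} - 3 \cos{\left(3 x \right)}\right) e^{2 x}}{13}] = e^{2 x} \sin{\left(3 x \right)} = f(x).
F(1) = \frac{2 e^{2} \sin{\left(3 \right)}}{13} - \frac{3 e^{2} \cos{\left(3 \right)}}{13}; F(-3/2) = - \frac{3 \cos{\left(\frac{9}{2} \right)}}{13 e^{3}} - \frac{2 \sin{\left(\frac{9}{2} \right)}}{13 e^{3}}.
Integral = F(1) - F(-3/2) = \frac{2 \sin{\left(\frac{9}{2} \right)}}{13 e^{3}} + \frac{3 \cos{\left(\frac{9}{2} \right)}}{13 e^{3}} + \frac{2 e^{2} \sin{\left(3 \right)}}{13} - \frac{3 e^{2} \cos{\left(3 \right)}}{13}.

Antiderivative: F(x) = \frac{\left(2 \sin{\left(3 x \right)} - 3 \cos{\left(3 x \right)}\right) e^{2 x}}{13}; value = \frac{2 \sin{\left(\frac{9}{2} \right)}}{13 e^{3}} + \frac{3 \cos{\left(\frac{9}{2} \right)}}{13 e^{3}} + \frac{2 e^{2} \sin{\left(3 \right)}}{13} - \frac{3 e^{2} \cos{\left(3 \right)}}{13}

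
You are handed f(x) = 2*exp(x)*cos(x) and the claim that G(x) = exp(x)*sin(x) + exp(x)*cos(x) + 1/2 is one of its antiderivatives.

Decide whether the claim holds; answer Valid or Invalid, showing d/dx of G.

Valid - the claim checks out under differentiation.

d/dx[G] = 2*exp(x)*cos(x)
This equals f(x) exactly, so the claim holds.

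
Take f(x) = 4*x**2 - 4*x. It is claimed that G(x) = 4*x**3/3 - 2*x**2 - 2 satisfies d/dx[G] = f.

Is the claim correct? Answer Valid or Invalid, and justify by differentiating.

d/dx[G] = 4*x**2 - 4*x
This equals f(x) exactly, so the claim holds.

Valid: G'(x) = f(x).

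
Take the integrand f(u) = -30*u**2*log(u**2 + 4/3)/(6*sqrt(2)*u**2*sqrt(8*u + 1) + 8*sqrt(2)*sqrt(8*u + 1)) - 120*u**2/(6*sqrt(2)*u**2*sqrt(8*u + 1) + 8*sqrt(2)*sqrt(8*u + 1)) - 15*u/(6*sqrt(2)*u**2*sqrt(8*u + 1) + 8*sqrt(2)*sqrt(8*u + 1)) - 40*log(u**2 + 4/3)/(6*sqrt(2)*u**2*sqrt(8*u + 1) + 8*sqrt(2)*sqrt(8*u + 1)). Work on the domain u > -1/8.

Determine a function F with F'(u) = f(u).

f has the shape v'r + vr' for v = -5*sqrt(4*u + 1/2)/4 and r = log(u**2 + 4/3) — it is the derivative of the product v*r.
Check: d/du[-5*sqrt(2)*sqrt(8*u + 1)*log(u**2 + 4/3)/8] = (-30*sqrt(2)*u**2*log(u**2 + 4/3) - 120*sqrt(2)*u**2 - 15*sqrt(2)*u - 40*sqrt(2)*log(u**2 + 4/3))/(12*u**2*sqrt(8*u + 1) + 16*sqrt(8*u + 1)), which equals f(u).

An antiderivative is F(u) = -5*sqrt(2)*sqrt(8*u + 1)*log(u**2 + 4/3)/8.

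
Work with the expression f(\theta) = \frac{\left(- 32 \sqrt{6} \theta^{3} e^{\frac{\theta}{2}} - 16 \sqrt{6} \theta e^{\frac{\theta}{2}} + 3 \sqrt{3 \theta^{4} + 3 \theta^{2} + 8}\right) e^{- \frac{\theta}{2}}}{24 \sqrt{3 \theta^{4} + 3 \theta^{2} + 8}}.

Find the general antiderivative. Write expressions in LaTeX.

F(\theta) = - \frac{4 \sqrt{\frac{\theta^{4}}{2} + \frac{\theta^{2}}{2} + \frac{4}{3}}}{3} - \frac{e^{- \frac{\theta}{2}}}{4} + C

Recover f(\theta) by differentiating a candidate F(\theta); any mismatch rules it out.
Check: d/d\theta[- \frac{4 \sqrt{\frac{\theta^{4}}{2} + \frac{\theta^{2}}{2} + \frac{4}{3}}}{3} - \frac{e^{- \frac{\theta}{2}}}{4}] = \frac{\left(- 32 \sqrt{6} \theta^{3} e^{\frac{\theta}{2}} - 16 \sqrt{6} \theta e^{\frac{\theta}{2}} + 3 \sqrt{3 \theta^{4} + 3 \theta^{2} + 8}\right) e^{- \frac{\theta}{2}}}{24 \sqrt{3 \theta^{4} + 3 \theta^{2} + 8}} = f(\theta).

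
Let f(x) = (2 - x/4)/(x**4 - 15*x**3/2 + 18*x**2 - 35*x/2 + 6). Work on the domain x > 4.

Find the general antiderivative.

Factor the denominator (2*(x - 4)*(x - 1)**2*(2*x - 3)) and decompose: f = -26/(5*(2*x - 3)) + 23/(9*(x - 1)) + 7/(6*(x - 1)**2) + 2/(45*(x - 4)); each piece integrates to a log, atan, or power term.
Check: d/dx[2*log(x - 4)/45 - 13*log(x - 3/2)/5 + 23*log(x - 1)/9 - 7/(6*x - 6)] = (8 - x)/(4*x**4 - 30*x**3 + 72*x**2 - 70*x + 24), which equals f(x).

F(x) = 2*log(x - 4)/45 - 13*log(x - 3/2)/5 + 23*log(x - 1)/9 - 7/(6*x - 6) + C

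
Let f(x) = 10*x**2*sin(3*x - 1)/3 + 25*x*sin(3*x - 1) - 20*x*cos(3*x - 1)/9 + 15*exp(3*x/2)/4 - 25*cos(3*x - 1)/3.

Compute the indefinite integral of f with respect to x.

F(x) = 5*(-2*x**2/3 - 5*x)*cos(3*x - 1)/3 + 5*exp(3*x/2)/2 + C

The integrand splits into summands that can be handled one at a time.
Check: d/dx[5*(-2*x**2/3 - 5*x)*cos(3*x - 1)/3 + 5*exp(3*x/2)/2] = 10*x**2*sin(3*x - 1)/3 + 25*x*sin(3*x - 1) - 20*x*cos(3*x - 1)/9 + 15*exp(3*x/2)/4 - 25*cos(3*x - 1)/3 = f(x).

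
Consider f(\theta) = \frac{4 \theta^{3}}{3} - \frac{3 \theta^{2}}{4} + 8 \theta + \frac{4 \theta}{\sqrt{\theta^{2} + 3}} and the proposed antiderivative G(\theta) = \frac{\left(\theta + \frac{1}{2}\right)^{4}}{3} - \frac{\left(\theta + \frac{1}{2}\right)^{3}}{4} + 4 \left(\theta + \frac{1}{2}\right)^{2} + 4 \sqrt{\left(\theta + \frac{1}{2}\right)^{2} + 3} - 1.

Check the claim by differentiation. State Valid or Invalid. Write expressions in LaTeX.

d/d\theta[G] = \frac{64 \theta^{3} \sqrt{4 \theta^{2} + 4 \theta + 13} + 60 \theta^{2} \sqrt{4 \theta^{2} + 4 \theta + 13} + 396 \theta \sqrt{4 \theta^{2} + 4 \theta + 13} + 384 \theta + 191 \sqrt{4 \theta^{2} + 4 \theta + 13} + 192}{48 \sqrt{4 \theta^{2} + 4 \theta + 13}}
d/d\theta[G] - f(\theta) = \frac{96 \theta^{2} \sqrt{\theta^{2} + 3} \sqrt{4 \theta^{2} + 4 \theta + 13} + 12 \theta \sqrt{\theta^{2} + 3} \sqrt{4 \theta^{2} + 4 \theta + 13} + 384 \theta \sqrt{\theta^{2} + 3} - 192 \theta \sqrt{4 \theta^{2} + 4 \theta + 13} + 191 \sqrt{\theta^{2} + 3} \sqrt{4 \theta^{2} + 4 \theta + 13} + 192 \sqrt{\theta^{2} + 3}}{48 \sqrt{\theta^{2} + 3} \sqrt{4 \theta^{2} + 4 \theta + 13}} != 0.

Invalid: d/d\theta[G] - f = \frac{96 \theta^{2} \sqrt{\theta^{2} + 3} \sqrt{4 \theta^{2} + 4 \theta + 13} + 12 \theta \sqrt{\theta^{2} + 3} \sqrt{4 \theta^{2} + 4 \theta + 13} + 384 \theta \sqrt{\theta^{2} + 3} - 192 \theta \sqrt{4 \theta^{2} + 4 \theta + 13} + 191 \sqrt{\theta^{2} + 3} \sqrt{4 \theta^{2} + 4 \theta + 13} + 192 \sqrt{\theta^{2} + 3}}{48 \sqrt{\theta^{2} + 3} \sqrt{4 \theta^{2} + 4 \theta + 13}}, which is not 0.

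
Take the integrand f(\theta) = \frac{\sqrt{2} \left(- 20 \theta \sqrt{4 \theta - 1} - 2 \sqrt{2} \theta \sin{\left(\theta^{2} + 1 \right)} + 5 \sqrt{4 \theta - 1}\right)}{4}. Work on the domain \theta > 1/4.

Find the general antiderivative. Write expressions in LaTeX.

F(\theta) = - 4 \theta^{2} \sqrt{2 \theta - \frac{1}{2}} + 2 \theta \sqrt{2 \theta - \frac{1}{2}} - \frac{\sqrt{2 \theta - \frac{1}{2}}}{4} + \frac{\cos{\left(\theta^{2} + 1 \right)}}{2} + C

An antiderivative F(\theta) passes only if d/d\theta[F] lands on f(\theta) exactly.
Check: d/d\theta[- 4 \theta^{2} \sqrt{2 \theta - \frac{1}{2}} + 2 \theta \sqrt{2 \theta - \frac{1}{2}} - \frac{\sqrt{2 \theta - \frac{1}{2}}}{4} + \frac{\cos{\left(\theta^{2} + 1 \right)}}{2}] = \frac{\sqrt{2} \left(- 80 \theta^{2} - 2 \sqrt{2} \theta \sqrt{4 \theta - 1} \sin{\left(\theta^{2} + 1 \right)} + 40 \theta - 5\right)}{4 \sqrt{4 \theta - 1}}, which equals f(\theta).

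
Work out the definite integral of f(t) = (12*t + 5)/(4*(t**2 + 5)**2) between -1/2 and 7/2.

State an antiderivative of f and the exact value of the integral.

Antiderivative: F(t) = t/(8*t**2 + 40) + sqrt(5)*atan(sqrt(5)*t/5)/40 - 12/(8*t**2 + 40); value = sqrt(5)*atan(sqrt(5)/10)/40 + sqrt(5)*atan(7*sqrt(5)/10)/40 + 38/161

Since d/dt undoes antidifferentiation here, F'(t) = f(t) is required of F(t).
F(t) = t/(8*t**2 + 40) + sqrt(5)*atan(sqrt(5)*t/5)/40 - 12/(8*t**2 + 40) is an antiderivative of f.
Check: d/dt[t/(8*t**2 + 40) + sqrt(5)*atan(sqrt(5)*t/5)/40 - 12/(8*t**2 + 40)] = (12*t + 5)/(4*t**4 + 40*t**2 + 100), which equals f(t).
F(7/2) = -17/276 + sqrt(5)*atan(7*sqrt(5)/10)/40; F(-1/2) = -25/84 - sqrt(5)*atan(sqrt(5)/10)/40.
Integral = F(7/2) - F(-1/2) = sqrt(5)*atan(sqrt(5)/10)/40 + sqrt(5)*atan(7*sqrt(5)/10)/40 + 38/161.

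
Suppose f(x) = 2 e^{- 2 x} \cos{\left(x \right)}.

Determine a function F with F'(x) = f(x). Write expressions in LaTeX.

Any candidate F(x) must reproduce f(x) exactly when differentiated.
Check: d/dx[\frac{\left(2 \sin{\left(x \right)} - 4 \cos{\left(x \right)}\right) e^{- 2 x}}{5}] = 2 e^{- 2 x} \cos{\left(x \right)} = f(x).

An antiderivative is F(x) = \frac{\left(2 \sin{\left(x \right)} - 4 \cos{\left(x \right)}\right) e^{- 2 x}}{5}.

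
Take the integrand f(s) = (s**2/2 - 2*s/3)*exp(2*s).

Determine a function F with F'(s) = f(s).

Recognize the product-rule pattern: f = u'v + uv' with u = s**2/4 - 7*s/12 + 7/24, v = exp(2*s), so integration by parts undoes it.
Check: d/ds[s**2*exp(2*s)/4 - 7*s*exp(2*s)/12 + 7*exp(2*s)/24] = s**2*exp(2*s)/2 - 2*s*exp(2*s)/3, which equals f(s).

An antiderivative is F(s) = s**2*exp(2*s)/4 - 7*s*exp(2*s)/12 + 7*exp(2*s)/24.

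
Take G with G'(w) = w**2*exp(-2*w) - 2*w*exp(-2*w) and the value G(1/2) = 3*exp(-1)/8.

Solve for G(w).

Recognize the product-rule pattern: G'(w) = u'v + uv' with u = -w**2/2 + w/2 + 1/4, v = exp(-2*w), so integration by parts undoes it.
A general antiderivative is (-2*w**2 + 2*w + 1)*exp(-2*w)/4 + C.
The condition gives C = 3*exp(-1)/8 - (3*exp(-1)/8) = 0.
So G(w) = -w**2*exp(-2*w)/2 + w*exp(-2*w)/2 + exp(-2*w)/4.
Check: d/dw[-w**2*exp(-2*w)/2 + w*exp(-2*w)/2 + exp(-2*w)/4] = (w**2 - 2*w)*exp(-2*w), which equals G'(w).

G(w) = -w**2*exp(-2*w)/2 + w*exp(-2*w)/2 + exp(-2*w)/4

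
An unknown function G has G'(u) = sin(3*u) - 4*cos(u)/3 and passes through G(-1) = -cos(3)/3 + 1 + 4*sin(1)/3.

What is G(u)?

Integrate term by term and add the pieces.
A general antiderivative is -4*sin(u)/3 - cos(3*u)/3 + C.
The condition gives C = -cos(3)/3 + 1 + 4*sin(1)/3 - (-cos(3)/3 + 4*sin(1)/3) = 1.
So G(u) = -4*sin(u)/3 - cos(3*u)/3 + 1.
Check: d/du[-4*sin(u)/3 - cos(3*u)/3 + 1] = sin(3*u) - 4*cos(u)/3 = G'(u).

G(u) = -4*sin(u)/3 - cos(3*u)/3 + 1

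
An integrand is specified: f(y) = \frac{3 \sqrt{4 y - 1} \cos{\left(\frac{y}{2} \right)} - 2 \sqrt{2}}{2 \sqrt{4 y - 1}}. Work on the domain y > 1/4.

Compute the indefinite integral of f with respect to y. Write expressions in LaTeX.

F(y) = \frac{- \sqrt{2} \sqrt{4 y - 1} + 6 \sin{\left(\frac{y}{2} \right)}}{2} + C

Since d/dy undoes antidifferentiation here, F'(y) = f(y) is required of F(y).
Check: d/dy[\frac{- \sqrt{2} \sqrt{4 y - 1} + 6 \sin{\left(\frac{y}{2} \right)}}{2}] = \frac{3 \sqrt{4 y - 1} \cos{\left(\frac{y}{2} \right)} - 2 \sqrt{2}}{2 \sqrt{4 y - 1}} = f(y).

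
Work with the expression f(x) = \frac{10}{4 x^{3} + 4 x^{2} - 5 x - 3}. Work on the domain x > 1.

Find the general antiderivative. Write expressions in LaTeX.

F(x) = \frac{2 \log{\left(x - 1 \right)}}{3} - \frac{5 \log{\left(x + \frac{1}{2} \right)}}{3} + \log{\left(x + \frac{3}{2} \right)} + C

Factor the denominator (\left(x - 1\right) \left(2 x + 1\right) \left(2 x + 3\right)) and decompose: f = \frac{2}{2 x + 3} - \frac{10}{3 \left(2 x + 1\right)} + \frac{2}{3 \left(x - 1\right)}; each piece integrates to a log, atan, or power term.
Check: d/dx[\frac{2 \log{\left(x - 1 \right)}}{3} - \frac{5 \log{\left(x + \frac{1}{2} \right)}}{3} + \log{\left(x + \frac{3}{2} \right)}] = \frac{10}{4 x^{3} + 4 x^{2} - 5 x - 3} = f(x).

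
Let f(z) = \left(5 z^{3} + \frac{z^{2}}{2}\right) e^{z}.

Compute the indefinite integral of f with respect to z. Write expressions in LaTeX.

f has the shape u'v + uv' for u = 5 z^{3} - \frac{29 z^{2}}{2} + 29 z - 29 and v = e^{z} — it is the derivative of the product u*v.
Check: d/dz[5 z^{3} e^{z} - \frac{29 z^{2} e^{z}}{2} + 29 z e^{z} - 29 e^{z}] = 5 z^{3} e^{z} + \frac{z^{2} e^{z}}{2}, which equals f(z).

F(z) = 5 z^{3} e^{z} - \frac{29 z^{2} e^{z}}{2} + 29 z e^{z} - 29 e^{z} + C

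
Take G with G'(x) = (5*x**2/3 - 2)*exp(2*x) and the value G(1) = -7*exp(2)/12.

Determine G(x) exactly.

G(x) = 5*x**2*exp(2*x)/6 - 5*x*exp(2*x)/6 - 7*exp(2*x)/12

Recognize the product-rule pattern: G'(x) = u'v + uv' with u = 5*x**2/6 - 5*x/6 - 7/12, v = exp(2*x), so integration by parts undoes it.
A general antiderivative is (10*x**2 - 10*x - 7)*exp(2*x)/12 + C.
The condition gives C = -7*exp(2)/12 - (-7*exp(2)/12) = 0.
So G(x) = 5*x**2*exp(2*x)/6 - 5*x*exp(2*x)/6 - 7*exp(2*x)/12.
Check: d/dx[5*x**2*exp(2*x)/6 - 5*x*exp(2*x)/6 - 7*exp(2*x)/12] = 5*x**2*exp(2*x)/3 - 2*exp(2*x), which equals G'(x).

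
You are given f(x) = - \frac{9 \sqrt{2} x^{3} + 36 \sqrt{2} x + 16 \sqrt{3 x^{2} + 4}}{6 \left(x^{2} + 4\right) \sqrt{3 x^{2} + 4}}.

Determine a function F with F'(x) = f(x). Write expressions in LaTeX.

An antiderivative is F(x) = - \sqrt{\frac{3 x^{2}}{2} + 2} - \frac{4 \operatorname{atan}{\left(\frac{x}{2} \right)}}{3}.

Recover f(x) by differentiating a candidate F(x); any mismatch rules it out.
Check: d/dx[- \sqrt{\frac{3 x^{2}}{2} + 2} - \frac{4 \operatorname{atan}{\left(\frac{x}{2} \right)}}{3}] = \frac{- 9 \sqrt{2} x^{3} - 36 \sqrt{2} x - 16 \sqrt{3 x^{2} + 4}}{6 x^{2} \sqrt{3 x^{2} + 4} + 24 \sqrt{3 x^{2} + 4}}, which equals f(x).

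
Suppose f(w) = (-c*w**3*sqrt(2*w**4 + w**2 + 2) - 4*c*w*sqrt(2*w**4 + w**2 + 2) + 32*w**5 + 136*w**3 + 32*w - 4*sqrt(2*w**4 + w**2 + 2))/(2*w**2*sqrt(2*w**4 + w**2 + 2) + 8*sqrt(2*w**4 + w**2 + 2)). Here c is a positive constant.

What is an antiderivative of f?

An antiderivative is F(w) = -c*w**2/4 + 4*sqrt(2*w**4 + w**2 + 2) - atan(w/2).

A first test for any F(w): its w-derivative must equal f(w) identically.
Check: d/dw[-c*w**2/4 + 4*sqrt(2*w**4 + w**2 + 2) - atan(w/2)] = (-c*w**3*sqrt(2*w**4 + w**2 + 2) - 4*c*w*sqrt(2*w**4 + w**2 + 2) + 32*w**5 + 136*w**3 + 32*w - 4*sqrt(2*w**4 + w**2 + 2))/(2*w**2*sqrt(2*w**4 + w**2 + 2) + 8*sqrt(2*w**4 + w**2 + 2)) = f(w).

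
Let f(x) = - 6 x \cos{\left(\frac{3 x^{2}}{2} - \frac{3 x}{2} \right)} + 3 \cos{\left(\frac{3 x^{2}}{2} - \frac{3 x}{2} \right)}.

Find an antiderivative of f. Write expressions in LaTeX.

f matches the chain-rule pattern g'(h)*h' with inner function h(x) = \frac{3 x^{2}}{2} - \frac{3 x}{2}; substituting u = h(x) collapses the integral.
Check: d/dx[- 2 \sin{\left(\frac{3 x^{2}}{2} - \frac{3 x}{2} \right)}] = - 6 x \cos{\left(\frac{3 x^{2}}{2} - \frac{3 x}{2} \right)} + 3 \cos{\left(\frac{3 x^{2}}{2} - \frac{3 x}{2} \right)} = f(x).

An antiderivative is F(x) = - 2 \sin{\left(\frac{3 x^{2}}{2} - \frac{3 x}{2} \right)}.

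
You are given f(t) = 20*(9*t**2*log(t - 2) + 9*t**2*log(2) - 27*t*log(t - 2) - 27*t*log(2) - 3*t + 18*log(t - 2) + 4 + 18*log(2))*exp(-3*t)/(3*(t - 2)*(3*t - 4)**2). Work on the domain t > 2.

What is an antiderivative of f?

An antiderivative is F(t) = -20*exp(-3*t)*log(2*t - 4)/(3*(3*t - 4)).

For F(t) to be correct the identity F'(t) - f(t) = 0 must hold.
Check: d/dt[-20*exp(-3*t)*log(2*t - 4)/(3*(3*t - 4))] = (180*t**2*log(t - 2) + 180*t**2*log(2) - 540*t*log(t - 2) - 540*t*log(2) - 60*t + 360*log(t - 2) + 80 + 360*log(2))/(27*t**3*exp(3*t) - 126*t**2*exp(3*t) + 192*t*exp(3*t) - 96*exp(3*t)), which equals f(t).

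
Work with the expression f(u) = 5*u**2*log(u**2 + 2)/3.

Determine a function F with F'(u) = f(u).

Differentiate the proposed F(u) back; it has to land on f(u) exactly.
Check: d/du[5*u**3*log(u**2 + 2)/9 - 10*u**3/27 + 20*u/9 - 20*sqrt(2)*atan(sqrt(2)*u/2)/9] = 5*u**2*log(u**2 + 2)/3 = f(u).

An antiderivative is F(u) = 5*u**3*log(u**2 + 2)/9 - 10*u**3/27 + 20*u/9 - 20*sqrt(2)*atan(sqrt(2)*u/2)/9.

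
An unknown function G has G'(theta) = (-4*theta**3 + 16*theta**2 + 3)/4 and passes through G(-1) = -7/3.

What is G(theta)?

Differentiate the proposed G(theta) back; it has to land on the given G'(theta).
A general antiderivative is -theta**4/4 + 4*theta**3/3 + 3*theta/4 + C.
The condition gives C = -7/3 - (-7/3) = 0.
So G(theta) = -theta**4/4 + 4*theta**3/3 + 3*theta/4.
Check: d/dtheta[-theta**4/4 + 4*theta**3/3 + 3*theta/4] = -theta**3 + 4*theta**2 + 3/4, which equals G'(theta).

G(theta) = -theta**4/4 + 4*theta**3/3 + 3*theta/4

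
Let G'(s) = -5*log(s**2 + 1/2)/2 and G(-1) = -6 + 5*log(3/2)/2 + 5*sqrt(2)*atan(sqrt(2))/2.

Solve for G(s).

G(s) = -5*s*log(s**2 + 1/2)/2 + 5*s - 5*sqrt(2)*atan(sqrt(2)*s)/2 - 1

Check a candidate G(s) by differentiating: d/ds[G] must match the given G'(s).
A general antiderivative is -5*s*log(s**2 + 1/2)/2 + 5*s - 5*sqrt(2)*atan(sqrt(2)*s)/2 + C.
The condition gives C = -6 + 5*log(3/2)/2 + 5*sqrt(2)*atan(sqrt(2))/2 - (-5 + 5*log(3/2)/2 + 5*sqrt(2)*atan(sqrt(2))/2) = -1.
So G(s) = -5*s*log(s**2 + 1/2)/2 + 5*s - 5*sqrt(2)*atan(sqrt(2)*s)/2 - 1.
Check: d/ds[-5*s*log(s**2 + 1/2)/2 + 5*s - 5*sqrt(2)*atan(sqrt(2)*s)/2 - 1] = -5*log(s**2 + 1/2)/2 = G'(s).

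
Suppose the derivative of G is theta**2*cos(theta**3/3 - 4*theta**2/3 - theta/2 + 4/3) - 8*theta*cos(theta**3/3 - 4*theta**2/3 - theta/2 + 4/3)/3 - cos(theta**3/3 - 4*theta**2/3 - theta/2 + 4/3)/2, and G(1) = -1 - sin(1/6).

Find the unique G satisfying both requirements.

G(theta) = sin(theta**3/3 - 4*theta**2/3 - theta/2 + 4/3) - 1

G'(theta) matches the chain-rule pattern g'(h)*h' with inner function h(theta) = theta**3/3 - 4*theta**2/3 - theta/2 + 4/3; substituting u = h(theta) collapses the integral.
A general antiderivative is sin(theta**3/3 - 4*theta**2/3 - theta/2 + 4/3) + C.
The condition gives C = -1 - sin(1/6) - (-sin(1/6)) = -1.
So G(theta) = sin(theta**3/3 - 4*theta**2/3 - theta/2 + 4/3) - 1.
Check: d/dtheta[sin(theta**3/3 - 4*theta**2/3 - theta/2 + 4/3) - 1] = theta**2*cos(theta**3/3 - 4*theta**2/3 - theta/2 + 4/3) - 8*theta*cos(theta**3/3 - 4*theta**2/3 - theta/2 + 4/3)/3 - cos(theta**3/3 - 4*theta**2/3 - theta/2 + 4/3)/2 = G'(theta).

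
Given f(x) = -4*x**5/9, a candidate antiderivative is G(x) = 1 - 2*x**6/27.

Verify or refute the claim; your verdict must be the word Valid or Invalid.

Valid - differentiating G returns exactly f.

d/dx[G] = -4*x**5/9
This equals f(x) exactly, so the claim holds.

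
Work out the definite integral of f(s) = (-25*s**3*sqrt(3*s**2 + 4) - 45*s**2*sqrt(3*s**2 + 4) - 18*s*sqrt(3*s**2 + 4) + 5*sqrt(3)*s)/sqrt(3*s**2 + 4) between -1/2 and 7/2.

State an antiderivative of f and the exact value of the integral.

Antiderivative: F(s) = sqrt(3)*(-25*sqrt(3)*s**4 - 60*sqrt(3)*s**3 - 36*sqrt(3)*s**2 + 20*sqrt(3*s**2 + 4))/12; value = -3381/2 - 5*sqrt(57)/6 + 5*sqrt(489)/6

A candidate is checked by its d/ds: the result must match f(s).
F(s) = sqrt(3)*(-25*sqrt(3)*s**4 - 60*sqrt(3)*s**3 - 36*sqrt(3)*s**2 + 20*sqrt(3*s**2 + 4))/12 is an antiderivative of f.
Check: d/ds[sqrt(3)*(-25*sqrt(3)*s**4 - 60*sqrt(3)*s**3 - 36*sqrt(3)*s**2 + 20*sqrt(3*s**2 + 4))/12] = (-25*s**3*sqrt(3*s**2 + 4) - 45*s**2*sqrt(3*s**2 + 4) - 18*s*sqrt(3*s**2 + 4) + 5*sqrt(3)*s)/sqrt(3*s**2 + 4) = f(s).
F(7/2) = -108241/64 + 5*sqrt(489)/6; F(-1/2) = -49/64 + 5*sqrt(57)/6.
Integral = F(7/2) - F(-1/2) = -3381/2 - 5*sqrt(57)/6 + 5*sqrt(489)/6.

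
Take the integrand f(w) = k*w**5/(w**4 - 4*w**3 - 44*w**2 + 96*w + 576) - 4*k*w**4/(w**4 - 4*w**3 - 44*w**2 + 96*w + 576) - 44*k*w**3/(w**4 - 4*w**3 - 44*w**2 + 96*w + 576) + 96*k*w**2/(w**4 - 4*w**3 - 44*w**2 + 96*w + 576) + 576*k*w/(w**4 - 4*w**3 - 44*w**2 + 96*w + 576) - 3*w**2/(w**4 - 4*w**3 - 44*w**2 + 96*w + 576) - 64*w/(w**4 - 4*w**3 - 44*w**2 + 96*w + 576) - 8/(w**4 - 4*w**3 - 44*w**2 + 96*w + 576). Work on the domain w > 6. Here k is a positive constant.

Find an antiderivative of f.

An antiderivative is F(w) = (k*w**4 - 2*k*w**3 - 24*k*w**2 + 6*w + 64)/(2*w**2 - 4*w - 48).

Integrate term by term and add the pieces.
Check: d/dw[(k*w**4 - 2*k*w**3 - 24*k*w**2 + 6*w + 64)/(2*w**2 - 4*w - 48)] = (k*w**5 - 4*k*w**4 - 44*k*w**3 + 96*k*w**2 + 576*k*w - 3*w**2 - 64*w - 8)/(w**4 - 4*w**3 - 44*w**2 + 96*w + 576), which equals f(w).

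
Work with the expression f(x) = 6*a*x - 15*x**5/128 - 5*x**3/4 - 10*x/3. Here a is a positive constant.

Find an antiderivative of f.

Integrate term by term and add the pieces.
Check: d/dx[3*a*x**2 - 5*x**6/256 - 5*x**4/16 - 5*x**2/3] = 6*a*x - 15*x**5/128 - 5*x**3/4 - 10*x/3 = f(x).

An antiderivative is F(x) = 3*a*x**2 - 5*x**6/256 - 5*x**4/16 - 5*x**2/3.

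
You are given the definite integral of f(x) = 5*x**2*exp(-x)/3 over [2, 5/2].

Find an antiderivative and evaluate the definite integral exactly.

f has the shape u'v + uv' for u = -5*x**2/3 - 10*x/3 - 10/3 and v = exp(-x) — it is the derivative of the product u*v.
F(x) = -5*x**2*exp(-x)/3 - 10*x*exp(-x)/3 - 10*exp(-x)/3 is an antiderivative of f.
Check: d/dx[-5*x**2*exp(-x)/3 - 10*x*exp(-x)/3 - 10*exp(-x)/3] = 5*x**2*exp(-x)/3 = f(x).
F(5/2) = -265*exp(-5/2)/12; F(2) = -50*exp(-2)/3.
Integral = F(5/2) - F(2) = -265*exp(-5/2)/12 + 50*exp(-2)/3.

Antiderivative: F(x) = -5*x**2*exp(-x)/3 - 10*x*exp(-x)/3 - 10*exp(-x)/3; value = -265*exp(-5/2)/12 + 50*exp(-2)/3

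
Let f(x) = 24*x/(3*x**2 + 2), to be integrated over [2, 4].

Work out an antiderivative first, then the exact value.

f matches the chain-rule pattern g'(h)*h' with inner function h(x) = 3*x**2/2 + 1; substituting u = h(x) collapses the integral.
F(x) = 4*log(3*x**2/2 + 1) is an antiderivative of f.
Check: d/dx[4*log(3*x**2/2 + 1)] = 24*x/(3*x**2 + 2) = f(x).
F(4) = 4*log(25); F(2) = 4*log(7).
Integral = F(4) - F(2) = -4*log(7) + 4*log(25).

Antiderivative: F(x) = 4*log(3*x**2/2 + 1); value = -4*log(7) + 4*log(25)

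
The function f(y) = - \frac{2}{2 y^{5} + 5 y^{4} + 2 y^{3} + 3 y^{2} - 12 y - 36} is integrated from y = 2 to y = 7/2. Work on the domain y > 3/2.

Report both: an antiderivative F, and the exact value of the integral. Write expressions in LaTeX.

Factor the denominator (\left(y + 2\right)^{2} \left(2 y - 3\right) \left(y^{2} + 3\right)) and decompose: f = - \frac{2 \left(10 y - 27\right)}{1029 \left(y^{2} + 3\right)} - \frac{32}{1029 \left(2 y - 3\right)} + \frac{12}{343 \left(y + 2\right)} + \frac{2}{49 \left(y + 2\right)^{2}}; each piece integrates to a log, atan, or power term.
F(y) = \frac{2 \left(- 8 y \log{\left(y - \frac{3}{2} \right)} + 18 y \log{\left(y + 2 \right)} - 5 y \log{\left(y^{2} + 3 \right)} + 9 \sqrt{3} y \operatorname{atan}{\left(\frac{\sqrt{3} y}{3} \right)} - 16 \log{\left(y - \frac{3}{2} \right)} + 36 \log{\left(y + 2 \right)} - 10 \log{\left(y^{2} + 3 \right)} + 18 \sqrt{3} \operatorname{atan}{\left(\frac{\sqrt{3} y}{3} \right)} - 21\right)}{1029 \left(y + 2\right)} is an antiderivative of f.
Check: d/dy[\frac{2 \left(- 8 y \log{\left(y - \frac{3}{2} \right)} + 18 y \log{\left(y + 2 \right)} - 5 y \log{\left(y^{2} + 3 \right)} + 9 \sqrt{3} y \operatorname{atan}{\left(\frac{\sqrt{3} y}{3} \right)} - 16 \log{\left(y - \frac{3}{2} \right)} + 36 \log{\left(y + 2 \right)} - 10 \log{\left(y^{2} + 3 \right)} + 18 \sqrt{3} \operatorname{atan}{\left(\frac{\sqrt{3} y}{3} \right)} - 21\right)}{1029 \left(y + 2\right)}] = - \frac{2}{2 y^{5} + 5 y^{4} + 2 y^{3} + 3 y^{2} - 12 y - 36} = f(y).
F(7/2) = - \frac{10 \log{\left(\frac{61}{4} \right)}}{1029} - \frac{16 \log{\left(2 \right)}}{1029} - \frac{4}{539} + \frac{6 \sqrt{3} \operatorname{atan}{\left(\frac{7 \sqrt{3}}{6} \right)}}{343} + \frac{12 \log{\left(\frac{11}{2} \right)}}{343}; F(2) = - \frac{10 \log{\left(7 \right)}}{1029} - \frac{1}{98} + \frac{16 \log{\left(2 \right)}}{1029} + \frac{6 \sqrt{3} \operatorname{atan}{\left(\frac{2 \sqrt{3}}{3} \right)}}{343} + \frac{12 \log{\left(4 \right)}}{343}.
Integral = F(7/2) - F(2) = - \frac{12 \log{\left(4 \right)}}{343} - \frac{10 \log{\left(\frac{61}{4} \right)}}{1029} - \frac{6 \sqrt{3} \operatorname{atan}{\left(\frac{2 \sqrt{3}}{3} \right)}}{343} - \frac{32 \log{\left(2 \right)}}{1029} + \frac{3}{1078} + \frac{10 \log{\left(7 \right)}}{1029} + \frac{6 \sqrt{3} \operatorname{atan}{\left(\frac{7 \sqrt{3}}{6} \right)}}{343} + \frac{12 \log{\left(\frac{11}{2} \right)}}{343}.

Antiderivative: F(y) = \frac{2 \left(- 8 y \log{\left(y - \frac{3}{2} \right)} + 18 y \log{\left(y + 2 \right)} - 5 y \log{\left(y^{2} + 3 \right)} + 9 \sqrt{3} y \operatorname{atan}{\left(\frac{\sqrt{3} y}{3} \right)} - 16 \log{\left(y - \frac{3}{2} \right)} + 36 \log{\left(y + 2 \right)} - 10 \log{\left(y^{2} + 3 \right)} + 18 \sqrt{3} \operatorname{atan}{\left(\frac{\sqrt{3} y}{3} \right)} - 21\right)}{1029 \left(y + 2\right)}; value = - \frac{12 \log{\left(4 \right)}}{343} - \frac{10 \log{\left(\frac{61}{4} \right)}}{1029} - \frac{6 \sqrt{3} \operatorname{atan}{\left(\frac{2 \sqrt{3}}{3} \right)}}{343} - \frac{32 \log{\left(2 \right)}}{1029} + \frac{3}{1078} + \frac{10 \log{\left(7 \right)}}{1029} + \frac{6 \sqrt{3} \operatorname{atan}{\left(\frac{7 \sqrt{3}}{6} \right)}}{343} + \frac{12 \log{\left(\frac{11}{2} \right)}}{343}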